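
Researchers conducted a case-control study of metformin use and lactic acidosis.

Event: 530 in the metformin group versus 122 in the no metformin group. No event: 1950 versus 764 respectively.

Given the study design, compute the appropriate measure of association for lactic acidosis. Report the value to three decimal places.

From the description: a = 530, b = 1950, c = 122, d = 764.
This is a case-control study: participants were sampled on outcome status, so risks in the source population cannot be estimated directly — relative risk is not valid here. The odds ratio is the appropriate measure.
OR = (a·d)/(b·c) = (530 × 764) / (1950 × 122) = 404920 / 237900 = 1.70206

1.702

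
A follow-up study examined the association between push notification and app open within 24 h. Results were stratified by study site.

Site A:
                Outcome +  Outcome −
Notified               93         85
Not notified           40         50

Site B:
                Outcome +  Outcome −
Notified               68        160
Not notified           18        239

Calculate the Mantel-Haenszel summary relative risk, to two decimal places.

RR_MH = Σ(aᵢ·n₀ᵢ/nᵢ) / Σ(cᵢ·n₁ᵢ/nᵢ), with n₁ᵢ = aᵢ+bᵢ (exposed), n₀ᵢ = cᵢ+dᵢ (unexposed), nᵢ = n₁ᵢ+n₀ᵢ.
Stratum 1 (Site A): n₁ = 178, n₀ = 90, n = 268; a·n₀/n = 93·90/268 = 31.2313; c·n₁/n = 40·178/268 = 26.5672
Stratum 2 (Site B): n₁ = 228, n₀ = 257, n = 485; a·n₀/n = 68·257/485 = 36.0330; c·n₁/n = 18·228/485 = 8.4619
RR_MH = (31.2313 + 36.0330) / (26.5672 + 8.4619) = 67.2643 / 35.0290 = 1.92025

1.92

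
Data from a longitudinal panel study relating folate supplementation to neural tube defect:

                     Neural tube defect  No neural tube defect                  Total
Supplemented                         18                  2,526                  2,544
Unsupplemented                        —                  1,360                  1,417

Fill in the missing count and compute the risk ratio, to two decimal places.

The missing cell is in the unexposed row: 1417 − 1360 = 57.
So a = 18, b = 2526, c = 57, d = 1360.
RR = [a/(a+b)] / [c/(c+d)] = (18/2544) / (57/1417) = 0.00708/0.04023 = 0.17589

0.18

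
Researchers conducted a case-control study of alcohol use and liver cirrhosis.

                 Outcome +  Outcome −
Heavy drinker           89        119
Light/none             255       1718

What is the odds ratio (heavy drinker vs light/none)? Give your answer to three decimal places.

Cells: a = 89, b = 119, c = 255, d = 1718.
OR = (a·d)/(b·c) = (89 × 1718) / (119 × 255) = 152902 / 30345 = 5.03879
The odds of liver cirrhosis are about 5.04 times as high in the heavy drinker group.

5.039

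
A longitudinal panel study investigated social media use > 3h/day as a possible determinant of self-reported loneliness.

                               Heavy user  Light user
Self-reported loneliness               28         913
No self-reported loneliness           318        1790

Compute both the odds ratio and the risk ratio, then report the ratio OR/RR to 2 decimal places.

Reading the table with exposure as columns: a = 28 (Heavy user, case), b = 318 (Heavy user, non-case), c = 913 (Light user, case), d = 1790.
OR = (28·1790)/(318·913) = 50120/290334 = 0.17263
Risk in exposed = 28/346 = 0.08092; risk in unexposed = 913/2703 = 0.33777; RR = 0.23958
OR/RR = 0.17263 / 0.23958 = 0.72054
The outcome is not rare, so the OR lies further from 1 than the RR.

0.72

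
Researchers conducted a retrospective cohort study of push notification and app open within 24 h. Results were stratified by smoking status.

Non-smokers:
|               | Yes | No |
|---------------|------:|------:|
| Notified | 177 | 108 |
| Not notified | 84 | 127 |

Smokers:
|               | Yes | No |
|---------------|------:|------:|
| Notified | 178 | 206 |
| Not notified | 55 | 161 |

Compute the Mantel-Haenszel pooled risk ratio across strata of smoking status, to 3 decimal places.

1.670

RR_MH = Σ(aᵢ·n₀ᵢ/nᵢ) / Σ(cᵢ·n₁ᵢ/nᵢ), with n₁ᵢ = aᵢ+bᵢ (exposed), n₀ᵢ = cᵢ+dᵢ (unexposed), nᵢ = n₁ᵢ+n₀ᵢ.
Stratum 1 (Non-smokers): n₁ = 285, n₀ = 211, n = 496; a·n₀/n = 177·211/496 = 75.2964; c·n₁/n = 84·285/496 = 48.2661
Stratum 2 (Smokers): n₁ = 384, n₀ = 216, n = 600; a·n₀/n = 178·216/600 = 64.0800; c·n₁/n = 55·384/600 = 35.2000
RR_MH = (75.2964 + 64.0800) / (48.2661 + 35.2000) = 139.3764 / 83.4661 = 1.66986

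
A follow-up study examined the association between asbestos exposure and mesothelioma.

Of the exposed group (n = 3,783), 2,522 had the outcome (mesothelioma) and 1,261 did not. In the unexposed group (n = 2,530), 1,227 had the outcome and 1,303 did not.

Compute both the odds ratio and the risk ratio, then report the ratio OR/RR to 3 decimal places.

1.545

From the description: a = 2522, b = 1261, c = 1227, d = 1303.
OR = (2522·1303)/(1261·1227) = 3286166/1547247 = 2.12388
Risk in exposed = 2522/3783 = 0.66667; risk in unexposed = 1227/2530 = 0.48498; RR = 1.37463
OR/RR = 2.12388 / 1.37463 = 1.54506
The outcome is not rare, so the OR lies further from 1 than the RR.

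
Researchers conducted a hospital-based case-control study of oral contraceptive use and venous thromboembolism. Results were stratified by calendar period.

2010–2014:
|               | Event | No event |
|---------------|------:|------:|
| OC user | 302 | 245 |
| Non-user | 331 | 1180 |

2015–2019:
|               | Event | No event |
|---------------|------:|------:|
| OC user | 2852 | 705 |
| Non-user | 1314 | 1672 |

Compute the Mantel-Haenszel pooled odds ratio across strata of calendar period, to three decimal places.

4.984

OR_MH = Σ(aᵢdᵢ/nᵢ) / Σ(bᵢcᵢ/nᵢ), where nᵢ is the stratum total.
Stratum 1 (2010–2014): n = 2058; a·d/n = 302·1180/2058 = 173.1584; b·c/n = 245·331/2058 = 39.4048
Stratum 2 (2015–2019): n = 6543; a·d/n = 2852·1672/6543 = 728.8009; b·c/n = 705·1314/6543 = 141.5818
OR_MH = (173.1584 + 728.8009) / (39.4048 + 141.5818) = 901.9593 / 180.9866 = 4.98357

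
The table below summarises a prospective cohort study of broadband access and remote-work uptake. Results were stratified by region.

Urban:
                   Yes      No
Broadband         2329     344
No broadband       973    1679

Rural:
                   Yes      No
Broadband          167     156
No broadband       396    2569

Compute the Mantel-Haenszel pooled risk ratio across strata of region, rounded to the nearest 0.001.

RR_MH = Σ(aᵢ·n₀ᵢ/nᵢ) / Σ(cᵢ·n₁ᵢ/nᵢ), with n₁ᵢ = aᵢ+bᵢ (exposed), n₀ᵢ = cᵢ+dᵢ (unexposed), nᵢ = n₁ᵢ+n₀ᵢ.
Stratum 1 (Urban): n₁ = 2673, n₀ = 2652, n = 5325; a·n₀/n = 2329·2652/5325 = 1159.9076; c·n₁/n = 973·2673/5325 = 488.4186
Stratum 2 (Rural): n₁ = 323, n₀ = 2965, n = 3288; a·n₀/n = 167·2965/3288 = 150.5946; c·n₁/n = 396·323/3288 = 38.9015
RR_MH = (1159.9076 + 150.5946) / (488.4186 + 38.9015) = 1310.5022 / 527.3201 = 2.48521

2.485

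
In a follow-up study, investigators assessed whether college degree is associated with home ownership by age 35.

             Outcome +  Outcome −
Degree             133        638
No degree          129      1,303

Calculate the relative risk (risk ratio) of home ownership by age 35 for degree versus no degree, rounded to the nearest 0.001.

Cells: a = 133, b = 638, c = 129, d = 1303.
Risk in exposed = 133/771 = 0.17250; risk in unexposed = 129/1432 = 0.09008.
RR = 0.17250 / 0.09008 = 1.91492
The risk among the exposed is 1.91 times that among the unexposed.

1.915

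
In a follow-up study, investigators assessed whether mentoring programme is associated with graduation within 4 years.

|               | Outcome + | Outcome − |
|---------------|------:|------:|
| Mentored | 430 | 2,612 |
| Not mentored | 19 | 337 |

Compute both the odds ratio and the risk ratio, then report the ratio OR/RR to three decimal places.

Cells: a = 430, b = 2612, c = 19, d = 337.
OR = (430·337)/(2612·19) = 144910/49628 = 2.91992
Risk in exposed = 430/3042 = 0.14135; risk in unexposed = 19/356 = 0.05337; RR = 2.64853
OR/RR = 2.91992 / 2.64853 = 1.10247
The outcome is not rare, so the OR lies further from 1 than the RR.

1.102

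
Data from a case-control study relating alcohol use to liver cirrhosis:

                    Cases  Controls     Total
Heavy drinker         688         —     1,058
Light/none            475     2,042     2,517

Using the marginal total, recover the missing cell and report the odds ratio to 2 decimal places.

7.99

The missing cell is in the exposed row: 1058 − 688 = 370.
So a = 688, b = 370, c = 475, d = 2042.
OR = (a·d)/(b·c) = (688 × 2042) / (370 × 475) = 1404896 / 175750 = 7.99372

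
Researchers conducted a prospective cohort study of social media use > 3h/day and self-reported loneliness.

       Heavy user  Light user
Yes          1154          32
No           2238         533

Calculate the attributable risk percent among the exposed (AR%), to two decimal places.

Reading the table with exposure as columns: a = 1154 (Heavy user, case), b = 2238 (Heavy user, non-case), c = 32 (Light user, case), d = 533.
Risk in exposed = 1154/3392 = 0.34021; risk in unexposed = 32/565 = 0.05664.
RR = 0.34021/0.05664 = 6.00687
AR% = (RR − 1)/RR × 100 = (6.00687 − 1)/6.00687 × 100 = 83.3524%

83.35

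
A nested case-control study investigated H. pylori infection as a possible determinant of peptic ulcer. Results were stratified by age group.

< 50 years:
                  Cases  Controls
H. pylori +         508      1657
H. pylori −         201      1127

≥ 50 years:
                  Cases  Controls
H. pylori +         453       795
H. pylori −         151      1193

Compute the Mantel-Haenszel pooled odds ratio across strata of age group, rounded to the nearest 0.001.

2.629

OR_MH = Σ(aᵢdᵢ/nᵢ) / Σ(bᵢcᵢ/nᵢ), where nᵢ is the stratum total.
Stratum 1 (< 50 years): n = 3493; a·d/n = 508·1127/3493 = 163.9038; b·c/n = 1657·201/3493 = 95.3498
Stratum 2 (≥ 50 years): n = 2592; a·d/n = 453·1193/2592 = 208.4988; b·c/n = 795·151/2592 = 46.3137
OR_MH = (163.9038 + 208.4988) / (95.3498 + 46.3137) = 372.4027 / 141.6635 = 2.62878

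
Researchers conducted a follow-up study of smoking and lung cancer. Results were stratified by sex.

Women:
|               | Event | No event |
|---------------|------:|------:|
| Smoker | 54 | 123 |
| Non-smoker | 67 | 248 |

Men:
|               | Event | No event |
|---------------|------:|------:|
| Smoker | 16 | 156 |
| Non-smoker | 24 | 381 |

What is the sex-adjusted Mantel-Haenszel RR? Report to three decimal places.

1.465

RR_MH = Σ(aᵢ·n₀ᵢ/nᵢ) / Σ(cᵢ·n₁ᵢ/nᵢ), with n₁ᵢ = aᵢ+bᵢ (exposed), n₀ᵢ = cᵢ+dᵢ (unexposed), nᵢ = n₁ᵢ+n₀ᵢ.
Stratum 1 (Women): n₁ = 177, n₀ = 315, n = 492; a·n₀/n = 54·315/492 = 34.5732; c·n₁/n = 67·177/492 = 24.1037
Stratum 2 (Men): n₁ = 172, n₀ = 405, n = 577; a·n₀/n = 16·405/577 = 11.2305; c·n₁/n = 24·172/577 = 7.1542
RR_MH = (34.5732 + 11.2305) / (24.1037 + 7.1542) = 45.8037 / 31.2579 = 1.46535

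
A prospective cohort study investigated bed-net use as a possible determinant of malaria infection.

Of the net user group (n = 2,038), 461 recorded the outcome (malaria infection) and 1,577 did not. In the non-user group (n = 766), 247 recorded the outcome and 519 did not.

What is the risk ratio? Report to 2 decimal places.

From the description: a = 461, b = 1577, c = 247, d = 519.
Risk in exposed = 461/2038 = 0.22620; risk in unexposed = 247/766 = 0.32245.
RR = 0.22620 / 0.32245 = 0.70150
The risk is 30% lower among the exposed than among the unexposed.

0.70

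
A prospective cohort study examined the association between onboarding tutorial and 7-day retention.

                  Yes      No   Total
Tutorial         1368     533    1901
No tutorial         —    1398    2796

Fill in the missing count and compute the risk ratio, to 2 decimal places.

The missing cell is in the unexposed row: 2796 − 1398 = 1398.
So a = 1368, b = 533, c = 1398, d = 1398.
RR = [a/(a+b)] / [c/(c+d)] = (1368/1901) / (1398/2796) = 0.71962/0.50000 = 1.43924

1.44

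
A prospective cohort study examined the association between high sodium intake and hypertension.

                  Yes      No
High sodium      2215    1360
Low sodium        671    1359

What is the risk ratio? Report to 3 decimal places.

1.874

Cells: a = 2215, b = 1360, c = 671, d = 1359.
Risk in exposed = 2215/3575 = 0.61958; risk in unexposed = 671/2030 = 0.33054.
RR = 0.61958 / 0.33054 = 1.87444
The risk among the exposed is 1.87 times that among the unexposed.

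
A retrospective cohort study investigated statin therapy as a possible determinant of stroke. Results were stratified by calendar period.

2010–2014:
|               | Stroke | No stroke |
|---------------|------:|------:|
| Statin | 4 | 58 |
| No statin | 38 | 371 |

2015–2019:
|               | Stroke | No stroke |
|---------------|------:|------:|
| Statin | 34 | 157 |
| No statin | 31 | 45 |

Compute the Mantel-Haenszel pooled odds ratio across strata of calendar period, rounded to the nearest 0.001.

0.388

OR_MH = Σ(aᵢdᵢ/nᵢ) / Σ(bᵢcᵢ/nᵢ), where nᵢ is the stratum total.
Stratum 1 (2010–2014): n = 471; a·d/n = 4·371/471 = 3.1507; b·c/n = 58·38/471 = 4.6794
Stratum 2 (2015–2019): n = 267; a·d/n = 34·45/267 = 5.7303; b·c/n = 157·31/267 = 18.2285
OR_MH = (3.1507 + 5.7303) / (4.6794 + 18.2285) = 8.8811 / 22.9079 = 0.38769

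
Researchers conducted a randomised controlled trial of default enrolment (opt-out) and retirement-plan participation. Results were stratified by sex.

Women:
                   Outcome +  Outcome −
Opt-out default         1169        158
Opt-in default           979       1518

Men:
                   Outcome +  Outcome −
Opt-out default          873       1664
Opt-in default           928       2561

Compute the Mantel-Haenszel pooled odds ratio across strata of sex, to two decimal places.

OR_MH = Σ(aᵢdᵢ/nᵢ) / Σ(bᵢcᵢ/nᵢ), where nᵢ is the stratum total.
Stratum 1 (Women): n = 3824; a·d/n = 1169·1518/3824 = 464.0539; b·c/n = 158·979/3824 = 40.4503
Stratum 2 (Men): n = 6026; a·d/n = 873·2561/6026 = 371.0178; b·c/n = 1664·928/6026 = 256.2549
OR_MH = (464.0539 + 371.0178) / (40.4503 + 256.2549) = 835.0716 / 296.7052 = 2.81448

2.81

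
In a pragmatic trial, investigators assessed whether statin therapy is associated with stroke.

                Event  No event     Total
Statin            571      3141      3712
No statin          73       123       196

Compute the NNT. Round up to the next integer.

Risk in treated group = 571/3712 = 0.15383; risk in control = 73/196 = 0.37245.
Absolute risk reduction = 0.37245 − 0.15383 = 0.21862
NNT = 1 / ARR = 1 / 0.21862 = 4.574 → round up → 5

5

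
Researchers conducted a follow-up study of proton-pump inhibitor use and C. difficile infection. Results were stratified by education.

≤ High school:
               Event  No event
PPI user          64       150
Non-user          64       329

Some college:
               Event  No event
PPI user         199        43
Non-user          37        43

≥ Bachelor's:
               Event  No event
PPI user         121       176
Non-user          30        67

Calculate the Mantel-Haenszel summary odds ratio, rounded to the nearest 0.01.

OR_MH = Σ(aᵢdᵢ/nᵢ) / Σ(bᵢcᵢ/nᵢ), where nᵢ is the stratum total.
Stratum 1 (≤ High school): n = 607; a·d/n = 64·329/607 = 34.6886; b·c/n = 150·64/607 = 15.8155
Stratum 2 (Some college): n = 322; a·d/n = 199·43/322 = 26.5745; b·c/n = 43·37/322 = 4.9410
Stratum 3 (≥ Bachelor's): n = 394; a·d/n = 121·67/394 = 20.5761; b·c/n = 176·30/394 = 13.4010
OR_MH = (34.6886 + 26.5745 + 20.5761) / (15.8155 + 4.9410 + 13.4010) = 81.8393 / 34.1575 = 2.39594

2.40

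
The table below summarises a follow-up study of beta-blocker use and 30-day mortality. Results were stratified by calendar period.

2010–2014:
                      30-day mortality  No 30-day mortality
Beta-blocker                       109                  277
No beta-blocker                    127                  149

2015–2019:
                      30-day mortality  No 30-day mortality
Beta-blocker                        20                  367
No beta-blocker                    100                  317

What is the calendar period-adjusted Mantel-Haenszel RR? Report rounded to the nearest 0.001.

0.457

RR_MH = Σ(aᵢ·n₀ᵢ/nᵢ) / Σ(cᵢ·n₁ᵢ/nᵢ), with n₁ᵢ = aᵢ+bᵢ (exposed), n₀ᵢ = cᵢ+dᵢ (unexposed), nᵢ = n₁ᵢ+n₀ᵢ.
Stratum 1 (2010–2014): n₁ = 386, n₀ = 276, n = 662; a·n₀/n = 109·276/662 = 45.4441; c·n₁/n = 127·386/662 = 74.0514
Stratum 2 (2015–2019): n₁ = 387, n₀ = 417, n = 804; a·n₀/n = 20·417/804 = 10.3731; c·n₁/n = 100·387/804 = 48.1343
RR_MH = (45.4441 + 10.3731) / (74.0514 + 48.1343) = 55.8172 / 122.1857 = 0.45682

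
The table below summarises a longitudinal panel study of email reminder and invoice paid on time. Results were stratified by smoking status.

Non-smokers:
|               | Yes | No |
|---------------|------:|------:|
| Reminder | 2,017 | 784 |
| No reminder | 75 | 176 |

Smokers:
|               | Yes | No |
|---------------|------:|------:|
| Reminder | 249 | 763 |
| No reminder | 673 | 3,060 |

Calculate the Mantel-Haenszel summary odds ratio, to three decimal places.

OR_MH = Σ(aᵢdᵢ/nᵢ) / Σ(bᵢcᵢ/nᵢ), where nᵢ is the stratum total.
Stratum 1 (Non-smokers): n = 3052; a·d/n = 2017·176/3052 = 116.3145; b·c/n = 784·75/3052 = 19.2661
Stratum 2 (Smokers): n = 4745; a·d/n = 249·3060/4745 = 160.5774; b·c/n = 763·673/4745 = 108.2190
OR_MH = (116.3145 + 160.5774) / (19.2661 + 108.2190) = 276.8920 / 127.4850 = 2.17196

2.172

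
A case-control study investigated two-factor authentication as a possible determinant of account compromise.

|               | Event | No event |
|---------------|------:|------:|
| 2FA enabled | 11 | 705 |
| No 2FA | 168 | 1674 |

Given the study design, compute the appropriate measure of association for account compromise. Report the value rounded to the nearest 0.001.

Cells: a = 11, b = 705, c = 168, d = 1674.
This is a case-control study: participants were sampled on outcome status, so risks in the source population cannot be estimated directly — relative risk is not valid here. The odds ratio is the appropriate measure.
OR = (a·d)/(b·c) = (11 × 1674) / (705 × 168) = 18414 / 118440 = 0.15547

0.155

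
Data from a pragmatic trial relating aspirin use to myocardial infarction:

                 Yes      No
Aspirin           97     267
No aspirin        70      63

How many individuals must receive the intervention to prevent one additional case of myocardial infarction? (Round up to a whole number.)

4

Risk in treated group = 97/364 = 0.26648; risk in control = 70/133 = 0.52632.
Absolute risk reduction = 0.52632 − 0.26648 = 0.25983
NNT = 1 / ARR = 1 / 0.25983 = 3.849 → round up → 4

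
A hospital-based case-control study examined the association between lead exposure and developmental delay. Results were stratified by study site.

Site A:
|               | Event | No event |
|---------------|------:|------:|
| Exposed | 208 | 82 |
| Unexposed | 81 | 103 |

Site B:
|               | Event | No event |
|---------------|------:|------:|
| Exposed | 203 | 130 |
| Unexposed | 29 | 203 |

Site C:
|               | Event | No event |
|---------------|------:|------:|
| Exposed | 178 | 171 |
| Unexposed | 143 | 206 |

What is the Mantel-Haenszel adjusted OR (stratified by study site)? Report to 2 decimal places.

3.06

OR_MH = Σ(aᵢdᵢ/nᵢ) / Σ(bᵢcᵢ/nᵢ), where nᵢ is the stratum total.
Stratum 1 (Site A): n = 474; a·d/n = 208·103/474 = 45.1983; b·c/n = 82·81/474 = 14.0127
Stratum 2 (Site B): n = 565; a·d/n = 203·203/565 = 72.9363; b·c/n = 130·29/565 = 6.6726
Stratum 3 (Site C): n = 698; a·d/n = 178·206/698 = 52.5330; b·c/n = 171·143/698 = 35.0330
OR_MH = (45.1983 + 72.9363 + 52.5330) / (14.0127 + 6.6726 + 35.0330) = 170.6675 / 55.7182 = 3.06305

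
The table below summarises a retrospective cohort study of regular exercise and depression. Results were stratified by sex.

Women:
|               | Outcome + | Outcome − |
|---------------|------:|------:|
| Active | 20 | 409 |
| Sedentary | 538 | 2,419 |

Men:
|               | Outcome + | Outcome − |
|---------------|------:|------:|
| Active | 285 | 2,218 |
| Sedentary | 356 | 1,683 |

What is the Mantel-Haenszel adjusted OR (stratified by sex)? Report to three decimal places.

0.502

OR_MH = Σ(aᵢdᵢ/nᵢ) / Σ(bᵢcᵢ/nᵢ), where nᵢ is the stratum total.
Stratum 1 (Women): n = 3386; a·d/n = 20·2419/3386 = 14.2882; b·c/n = 409·538/3386 = 64.9858
Stratum 2 (Men): n = 4542; a·d/n = 285·1683/4542 = 105.6044; b·c/n = 2218·356/4542 = 173.8459
OR_MH = (14.2882 + 105.6044) / (64.9858 + 173.8459) = 119.8926 / 238.8317 = 0.50200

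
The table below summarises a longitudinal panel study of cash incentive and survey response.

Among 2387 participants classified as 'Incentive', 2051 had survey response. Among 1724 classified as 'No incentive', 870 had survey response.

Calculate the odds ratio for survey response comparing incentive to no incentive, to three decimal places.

From the description: a = 2051, b = 336, c = 870, d = 854.
OR = (a·d)/(b·c) = (2051 × 854) / (336 × 870) = 1751554 / 292320 = 5.99191
The odds of survey response are about 5.99 times as high in the incentive group.

5.992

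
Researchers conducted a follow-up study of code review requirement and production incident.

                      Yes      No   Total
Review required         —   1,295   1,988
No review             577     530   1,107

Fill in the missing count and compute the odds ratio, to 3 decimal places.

0.492

The missing cell is in the exposed row: 1988 − 1295 = 693.
So a = 693, b = 1295, c = 577, d = 530.
OR = (a·d)/(b·c) = (693 × 530) / (1295 × 577) = 367290 / 747215 = 0.49155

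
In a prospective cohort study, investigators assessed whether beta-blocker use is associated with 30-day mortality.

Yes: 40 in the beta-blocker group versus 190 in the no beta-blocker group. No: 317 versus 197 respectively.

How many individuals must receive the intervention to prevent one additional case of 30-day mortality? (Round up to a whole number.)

3

Risk in treated group = 40/357 = 0.11204; risk in control = 190/387 = 0.49096.
Absolute risk reduction = 0.49096 − 0.11204 = 0.37891
NNT = 1 / ARR = 1 / 0.37891 = 2.639 → round up → 3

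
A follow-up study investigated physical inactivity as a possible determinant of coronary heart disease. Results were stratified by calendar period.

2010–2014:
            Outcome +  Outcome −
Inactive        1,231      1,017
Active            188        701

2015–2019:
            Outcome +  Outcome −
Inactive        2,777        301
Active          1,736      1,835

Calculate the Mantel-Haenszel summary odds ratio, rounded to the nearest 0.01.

OR_MH = Σ(aᵢdᵢ/nᵢ) / Σ(bᵢcᵢ/nᵢ), where nᵢ is the stratum total.
Stratum 1 (2010–2014): n = 3137; a·d/n = 1231·701/3137 = 275.0816; b·c/n = 1017·188/3137 = 60.9487
Stratum 2 (2015–2019): n = 6649; a·d/n = 2777·1835/6649 = 766.4002; b·c/n = 301·1736/6649 = 78.5887
OR_MH = (275.0816 + 766.4002) / (60.9487 + 78.5887) = 1041.4818 / 139.5373 = 7.46382

7.46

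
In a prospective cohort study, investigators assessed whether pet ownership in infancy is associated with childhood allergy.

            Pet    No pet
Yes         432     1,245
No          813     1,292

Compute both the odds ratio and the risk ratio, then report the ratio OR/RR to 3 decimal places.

Reading the table with exposure as columns: a = 432 (Pet, case), b = 813 (Pet, non-case), c = 1245 (No pet, case), d = 1292.
OR = (432·1292)/(813·1245) = 558144/1012185 = 0.55142
Risk in exposed = 432/1245 = 0.34699; risk in unexposed = 1245/2537 = 0.49074; RR = 0.70708
OR/RR = 0.55142 / 0.70708 = 0.77987
The outcome is not rare, so the OR lies further from 1 than the RR.

0.780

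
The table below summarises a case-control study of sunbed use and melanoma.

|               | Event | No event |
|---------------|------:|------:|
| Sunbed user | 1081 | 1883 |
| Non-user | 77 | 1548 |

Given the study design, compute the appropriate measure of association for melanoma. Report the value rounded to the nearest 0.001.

11.541

Cells: a = 1081, b = 1883, c = 77, d = 1548.
This is a case-control study: participants were sampled on outcome status, so risks in the source population cannot be estimated directly — relative risk is not valid here. The odds ratio is the appropriate measure.
OR = (a·d)/(b·c) = (1081 × 1548) / (1883 × 77) = 1673388 / 144991 = 11.54132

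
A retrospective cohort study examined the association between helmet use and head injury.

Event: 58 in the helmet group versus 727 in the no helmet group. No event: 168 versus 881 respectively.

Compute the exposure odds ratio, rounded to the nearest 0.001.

0.418

From the description: a = 58, b = 168, c = 727, d = 881.
OR = (a·d)/(b·c) = (58 × 881) / (168 × 727) = 51098 / 122136 = 0.41837
Exposure is associated with lower odds of head injury (OR = 0.42 < 1).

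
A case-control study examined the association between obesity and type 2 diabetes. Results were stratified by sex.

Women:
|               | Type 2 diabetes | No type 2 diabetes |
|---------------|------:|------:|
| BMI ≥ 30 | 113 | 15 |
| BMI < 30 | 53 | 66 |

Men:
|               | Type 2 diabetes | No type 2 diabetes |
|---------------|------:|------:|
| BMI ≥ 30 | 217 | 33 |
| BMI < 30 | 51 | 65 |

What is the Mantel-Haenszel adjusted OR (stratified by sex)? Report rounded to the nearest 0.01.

OR_MH = Σ(aᵢdᵢ/nᵢ) / Σ(bᵢcᵢ/nᵢ), where nᵢ is the stratum total.
Stratum 1 (Women): n = 247; a·d/n = 113·66/247 = 30.1943; b·c/n = 15·53/247 = 3.2186
Stratum 2 (Men): n = 366; a·d/n = 217·65/366 = 38.5383; b·c/n = 33·51/366 = 4.5984
OR_MH = (30.1943 + 38.5383) / (3.2186 + 4.5984) = 68.7326 / 7.8170 = 8.79272

8.79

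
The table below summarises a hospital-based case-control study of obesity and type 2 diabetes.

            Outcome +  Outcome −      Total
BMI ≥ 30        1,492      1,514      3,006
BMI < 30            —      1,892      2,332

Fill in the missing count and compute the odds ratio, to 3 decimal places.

The missing cell is in the unexposed row: 2332 − 1892 = 440.
So a = 1492, b = 1514, c = 440, d = 1892.
OR = (a·d)/(b·c) = (1492 × 1892) / (1514 × 440) = 2822864 / 666160 = 4.23752

4.238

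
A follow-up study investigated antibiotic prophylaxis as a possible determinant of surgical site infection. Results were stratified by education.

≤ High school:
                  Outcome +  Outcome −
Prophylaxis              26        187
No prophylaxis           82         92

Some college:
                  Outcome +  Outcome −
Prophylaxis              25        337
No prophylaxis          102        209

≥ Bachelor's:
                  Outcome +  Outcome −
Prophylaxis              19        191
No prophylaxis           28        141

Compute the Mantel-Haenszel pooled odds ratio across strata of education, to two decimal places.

OR_MH = Σ(aᵢdᵢ/nᵢ) / Σ(bᵢcᵢ/nᵢ), where nᵢ is the stratum total.
Stratum 1 (≤ High school): n = 387; a·d/n = 26·92/387 = 6.1809; b·c/n = 187·82/387 = 39.6227
Stratum 2 (Some college): n = 673; a·d/n = 25·209/673 = 7.7637; b·c/n = 337·102/673 = 51.0758
Stratum 3 (≥ Bachelor's): n = 379; a·d/n = 19·141/379 = 7.0686; b·c/n = 191·28/379 = 14.1108
OR_MH = (6.1809 + 7.7637 + 7.0686) / (39.6227 + 51.0758 + 14.1108) = 21.0132 / 104.8093 = 0.20049

0.20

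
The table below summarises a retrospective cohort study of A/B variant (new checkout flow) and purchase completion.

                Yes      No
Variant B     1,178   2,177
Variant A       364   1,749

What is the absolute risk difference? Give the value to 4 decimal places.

0.1789

Cells: a = 1178, b = 2177, c = 364, d = 1749.
Risk in exposed = 1178/3355 = 0.351118; risk in unexposed = 364/2113 = 0.172267.
Risk difference = 0.351118 − 0.172267 = 0.178851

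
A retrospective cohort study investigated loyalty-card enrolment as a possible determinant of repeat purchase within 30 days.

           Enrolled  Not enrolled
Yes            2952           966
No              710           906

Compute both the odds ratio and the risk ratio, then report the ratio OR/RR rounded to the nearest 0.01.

2.50

Reading the table with exposure as columns: a = 2952 (Enrolled, case), b = 710 (Enrolled, non-case), c = 966 (Not enrolled, case), d = 906.
OR = (2952·906)/(710·966) = 2674512/685860 = 3.89950
Risk in exposed = 2952/3662 = 0.80612; risk in unexposed = 966/1872 = 0.51603; RR = 1.56216
OR/RR = 3.89950 / 1.56216 = 2.49622
The outcome is not rare, so the OR lies further from 1 than the RR.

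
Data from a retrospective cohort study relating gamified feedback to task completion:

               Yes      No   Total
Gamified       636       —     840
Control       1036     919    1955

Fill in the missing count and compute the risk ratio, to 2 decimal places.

The missing cell is in the exposed row: 840 − 636 = 204.
So a = 636, b = 204, c = 1036, d = 919.
RR = [a/(a+b)] / [c/(c+d)] = (636/840) / (1036/1955) = 0.75714/0.52992 = 1.42878

1.43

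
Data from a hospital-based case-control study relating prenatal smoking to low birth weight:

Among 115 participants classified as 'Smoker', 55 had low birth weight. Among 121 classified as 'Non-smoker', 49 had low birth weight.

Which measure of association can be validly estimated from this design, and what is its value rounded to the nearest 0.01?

From the description: a = 55, b = 60, c = 49, d = 72.
This is a hospital-based case-control study: participants were sampled on outcome status, so risks in the source population cannot be estimated directly — relative risk is not valid here. The odds ratio is the appropriate measure.
OR = (a·d)/(b·c) = (55 × 72) / (60 × 49) = 3960 / 2940 = 1.34694

1.35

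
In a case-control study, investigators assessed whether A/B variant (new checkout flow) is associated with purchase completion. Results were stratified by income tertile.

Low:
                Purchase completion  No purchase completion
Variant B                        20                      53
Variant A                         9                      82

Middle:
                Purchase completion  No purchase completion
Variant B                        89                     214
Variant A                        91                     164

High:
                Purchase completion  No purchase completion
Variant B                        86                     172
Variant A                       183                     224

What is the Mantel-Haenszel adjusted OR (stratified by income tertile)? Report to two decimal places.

0.76

OR_MH = Σ(aᵢdᵢ/nᵢ) / Σ(bᵢcᵢ/nᵢ), where nᵢ is the stratum total.
Stratum 1 (Low): n = 164; a·d/n = 20·82/164 = 10.0000; b·c/n = 53·9/164 = 2.9085
Stratum 2 (Middle): n = 558; a·d/n = 89·164/558 = 26.1577; b·c/n = 214·91/558 = 34.8996
Stratum 3 (High): n = 665; a·d/n = 86·224/665 = 28.9684; b·c/n = 172·183/665 = 47.3323
OR_MH = (10.0000 + 26.1577 + 28.9684) / (2.9085 + 34.8996 + 47.3323) = 65.1261 / 85.1405 = 0.76493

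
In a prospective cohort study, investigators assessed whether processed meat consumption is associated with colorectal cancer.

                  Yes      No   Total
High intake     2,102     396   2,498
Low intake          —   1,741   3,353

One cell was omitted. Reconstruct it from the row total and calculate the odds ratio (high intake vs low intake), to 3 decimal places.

5.733

The missing cell is in the unexposed row: 3353 − 1741 = 1612.
So a = 2102, b = 396, c = 1612, d = 1741.
OR = (a·d)/(b·c) = (2102 × 1741) / (396 × 1612) = 3659582 / 638352 = 5.73286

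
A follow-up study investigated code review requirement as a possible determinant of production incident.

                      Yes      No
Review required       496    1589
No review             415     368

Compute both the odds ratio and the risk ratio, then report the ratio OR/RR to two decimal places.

0.62

Cells: a = 496, b = 1589, c = 415, d = 368.
OR = (496·368)/(1589·415) = 182528/659435 = 0.27679
Risk in exposed = 496/2085 = 0.23789; risk in unexposed = 415/783 = 0.53001; RR = 0.44884
OR/RR = 0.27679 / 0.44884 = 0.61669
The outcome is not rare, so the OR lies further from 1 than the RR.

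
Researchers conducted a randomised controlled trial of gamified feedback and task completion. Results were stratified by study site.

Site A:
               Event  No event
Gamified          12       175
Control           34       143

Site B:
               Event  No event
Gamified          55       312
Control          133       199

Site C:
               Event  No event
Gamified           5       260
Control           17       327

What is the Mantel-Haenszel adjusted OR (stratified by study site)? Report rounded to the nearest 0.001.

OR_MH = Σ(aᵢdᵢ/nᵢ) / Σ(bᵢcᵢ/nᵢ), where nᵢ is the stratum total.
Stratum 1 (Site A): n = 364; a·d/n = 12·143/364 = 4.7143; b·c/n = 175·34/364 = 16.3462
Stratum 2 (Site B): n = 699; a·d/n = 55·199/699 = 15.6581; b·c/n = 312·133/699 = 59.3648
Stratum 3 (Site C): n = 609; a·d/n = 5·327/609 = 2.6847; b·c/n = 260·17/609 = 7.2578
OR_MH = (4.7143 + 15.6581 + 2.6847) / (16.3462 + 59.3648 + 7.2578) = 23.0571 / 82.9688 = 0.27790

0.278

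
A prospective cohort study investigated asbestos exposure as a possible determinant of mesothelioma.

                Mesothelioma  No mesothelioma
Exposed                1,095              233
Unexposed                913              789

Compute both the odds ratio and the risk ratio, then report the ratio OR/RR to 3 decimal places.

2.642

Cells: a = 1095, b = 233, c = 913, d = 789.
OR = (1095·789)/(233·913) = 863955/212729 = 4.06129
Risk in exposed = 1095/1328 = 0.82455; risk in unexposed = 913/1702 = 0.53643; RR = 1.53711
OR/RR = 4.06129 / 1.53711 = 2.64216
The outcome is not rare, so the OR lies further from 1 than the RR.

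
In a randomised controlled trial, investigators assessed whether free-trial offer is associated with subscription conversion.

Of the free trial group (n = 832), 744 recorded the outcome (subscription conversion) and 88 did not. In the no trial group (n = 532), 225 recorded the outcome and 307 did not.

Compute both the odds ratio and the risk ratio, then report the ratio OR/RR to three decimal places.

5.456

From the description: a = 744, b = 88, c = 225, d = 307.
OR = (744·307)/(88·225) = 228408/19800 = 11.53576
Risk in exposed = 744/832 = 0.89423; risk in unexposed = 225/532 = 0.42293; RR = 2.11436
OR/RR = 11.53576 / 2.11436 = 5.45591
The outcome is not rare, so the OR lies further from 1 than the RR.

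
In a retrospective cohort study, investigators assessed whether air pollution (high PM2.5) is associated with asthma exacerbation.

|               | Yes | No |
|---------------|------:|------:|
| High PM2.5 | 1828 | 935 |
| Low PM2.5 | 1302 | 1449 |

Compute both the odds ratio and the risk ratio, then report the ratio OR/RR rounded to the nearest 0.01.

Cells: a = 1828, b = 935, c = 1302, d = 1449.
OR = (1828·1449)/(935·1302) = 2648772/1217370 = 2.17582
Risk in exposed = 1828/2763 = 0.66160; risk in unexposed = 1302/2751 = 0.47328; RR = 1.39790
OR/RR = 2.17582 / 1.39790 = 1.55649
The outcome is not rare, so the OR lies further from 1 than the RR.

1.56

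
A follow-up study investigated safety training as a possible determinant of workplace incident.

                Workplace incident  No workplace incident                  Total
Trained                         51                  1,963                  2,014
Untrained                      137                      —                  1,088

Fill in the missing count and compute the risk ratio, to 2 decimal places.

0.20

The missing cell is in the unexposed row: 1088 − 137 = 951.
So a = 51, b = 1963, c = 137, d = 951.
RR = [a/(a+b)] / [c/(c+d)] = (51/2014) / (137/1088) = 0.02532/0.12592 = 0.20110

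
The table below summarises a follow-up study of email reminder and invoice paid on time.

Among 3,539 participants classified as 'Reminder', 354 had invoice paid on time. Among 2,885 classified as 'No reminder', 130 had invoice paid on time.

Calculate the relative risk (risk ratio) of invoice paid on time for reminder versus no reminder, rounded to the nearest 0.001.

From the description: a = 354, b = 3185, c = 130, d = 2755.
Risk in exposed = 354/3539 = 0.10003; risk in unexposed = 130/2885 = 0.04506.
RR = 0.10003 / 0.04506 = 2.21986
The risk among the exposed is 2.22 times that among the unexposed.

2.220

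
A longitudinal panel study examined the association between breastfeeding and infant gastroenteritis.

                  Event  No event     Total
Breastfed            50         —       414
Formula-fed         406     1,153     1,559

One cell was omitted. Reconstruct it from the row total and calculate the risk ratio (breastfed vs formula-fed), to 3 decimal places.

The missing cell is in the exposed row: 414 − 50 = 364.
So a = 50, b = 364, c = 406, d = 1153.
RR = [a/(a+b)] / [c/(c+d)] = (50/414) / (406/1559) = 0.12077/0.26042 = 0.46376

0.464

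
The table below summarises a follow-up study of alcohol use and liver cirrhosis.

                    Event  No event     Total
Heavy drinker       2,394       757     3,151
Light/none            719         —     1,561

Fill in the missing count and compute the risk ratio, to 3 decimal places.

The missing cell is in the unexposed row: 1561 − 719 = 842.
So a = 2394, b = 757, c = 719, d = 842.
RR = [a/(a+b)] / [c/(c+d)] = (2394/3151) / (719/1561) = 0.75976/0.46060 = 1.64949

1.649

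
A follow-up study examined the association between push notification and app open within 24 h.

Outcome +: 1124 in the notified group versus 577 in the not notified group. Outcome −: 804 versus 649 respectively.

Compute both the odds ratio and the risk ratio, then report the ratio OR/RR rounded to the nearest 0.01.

From the description: a = 1124, b = 804, c = 577, d = 649.
OR = (1124·649)/(804·577) = 729476/463908 = 1.57246
Risk in exposed = 1124/1928 = 0.58299; risk in unexposed = 577/1226 = 0.47064; RR = 1.23872
OR/RR = 1.57246 / 1.23872 = 1.26942
The outcome is not rare, so the OR lies further from 1 than the RR.

1.27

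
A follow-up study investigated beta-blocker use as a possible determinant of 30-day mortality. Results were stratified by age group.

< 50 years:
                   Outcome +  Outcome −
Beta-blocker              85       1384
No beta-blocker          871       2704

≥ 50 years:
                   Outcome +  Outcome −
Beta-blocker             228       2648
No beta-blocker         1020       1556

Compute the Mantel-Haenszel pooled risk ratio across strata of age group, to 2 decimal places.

RR_MH = Σ(aᵢ·n₀ᵢ/nᵢ) / Σ(cᵢ·n₁ᵢ/nᵢ), with n₁ᵢ = aᵢ+bᵢ (exposed), n₀ᵢ = cᵢ+dᵢ (unexposed), nᵢ = n₁ᵢ+n₀ᵢ.
Stratum 1 (< 50 years): n₁ = 1469, n₀ = 3575, n = 5044; a·n₀/n = 85·3575/5044 = 60.2448; c·n₁/n = 871·1469/5044 = 253.6675
Stratum 2 (≥ 50 years): n₁ = 2876, n₀ = 2576, n = 5452; a·n₀/n = 228·2576/5452 = 107.7271; c·n₁/n = 1020·2876/5452 = 538.0631
RR_MH = (60.2448 + 107.7271) / (253.6675 + 538.0631) = 167.9719 / 791.7306 = 0.21216

0.21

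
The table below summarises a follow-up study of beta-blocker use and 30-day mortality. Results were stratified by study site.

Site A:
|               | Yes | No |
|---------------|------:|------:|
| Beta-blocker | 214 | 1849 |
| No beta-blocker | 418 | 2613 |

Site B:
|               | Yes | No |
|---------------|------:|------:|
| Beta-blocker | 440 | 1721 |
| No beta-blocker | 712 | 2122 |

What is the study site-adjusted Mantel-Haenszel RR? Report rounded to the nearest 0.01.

0.79

RR_MH = Σ(aᵢ·n₀ᵢ/nᵢ) / Σ(cᵢ·n₁ᵢ/nᵢ), with n₁ᵢ = aᵢ+bᵢ (exposed), n₀ᵢ = cᵢ+dᵢ (unexposed), nᵢ = n₁ᵢ+n₀ᵢ.
Stratum 1 (Site A): n₁ = 2063, n₀ = 3031, n = 5094; a·n₀/n = 214·3031/5094 = 127.3329; c·n₁/n = 418·2063/5094 = 169.2843
Stratum 2 (Site B): n₁ = 2161, n₀ = 2834, n = 4995; a·n₀/n = 440·2834/4995 = 249.6416; c·n₁/n = 712·2161/4995 = 308.0344
RR_MH = (127.3329 + 249.6416) / (169.2843 + 308.0344) = 376.9746 / 477.3187 = 0.78978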